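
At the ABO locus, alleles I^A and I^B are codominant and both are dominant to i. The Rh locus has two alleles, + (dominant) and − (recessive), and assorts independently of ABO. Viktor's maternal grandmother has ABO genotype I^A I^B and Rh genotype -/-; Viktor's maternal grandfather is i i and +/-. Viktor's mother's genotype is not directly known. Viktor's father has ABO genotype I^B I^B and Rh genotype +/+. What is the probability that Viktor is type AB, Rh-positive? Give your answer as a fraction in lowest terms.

Viktor's mother's ABO genotype from I^A I^B × i i: 1/2 I^A i, 1/2 I^B i.
Crossing each possibility with the father I^B I^B and summing P(type AB): 1/2·1/2 + 1/2·0 = 1/4.
Similarly for Rh via the mother's Rh distribution: P(Rh+) = 1.
Independent loci: 1/4 × 1 = 1/4.

1/4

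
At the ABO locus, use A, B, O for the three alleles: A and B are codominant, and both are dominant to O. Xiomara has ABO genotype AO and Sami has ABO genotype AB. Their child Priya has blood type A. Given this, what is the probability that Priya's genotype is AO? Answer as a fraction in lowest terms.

1/2

Cross AO × AB → 1/4 AA, 1/4 AB, 1/4 AO, 1/4 BO.
Type-A genotypes among offspring: AA (1/4), AO (1/4); total 1/2.
P(AO | type A) = (1/4) / (1/2) = 1/2.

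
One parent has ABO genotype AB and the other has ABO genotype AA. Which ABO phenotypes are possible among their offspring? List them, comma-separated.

A, AB

Gametes from AB × AA give offspring ABO genotypes AA, AB, i.e. phenotypes A, AB.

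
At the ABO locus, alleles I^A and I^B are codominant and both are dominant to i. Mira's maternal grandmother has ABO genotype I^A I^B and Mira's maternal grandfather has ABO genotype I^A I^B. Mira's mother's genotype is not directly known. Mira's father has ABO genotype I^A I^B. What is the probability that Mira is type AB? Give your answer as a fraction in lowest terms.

Mira's mother's ABO genotype from I^A I^B × I^A I^B: 1/4 I^A I^A, 1/2 I^A I^B, 1/4 I^B I^B.
Crossing each possibility with the father I^A I^B and summing P(type AB): 1/4·1/2 + 1/2·1/2 + 1/4·1/2 = 1/2.

1/2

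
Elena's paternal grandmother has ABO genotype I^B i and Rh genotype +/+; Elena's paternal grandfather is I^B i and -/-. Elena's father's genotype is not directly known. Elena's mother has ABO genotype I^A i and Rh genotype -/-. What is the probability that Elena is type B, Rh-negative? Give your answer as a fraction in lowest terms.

Elena's father's ABO genotype from I^B i × I^B i: 1/4 I^B I^B, 1/2 I^B i, 1/4 i i.
Crossing each possibility with the mother I^A i and summing P(type B): 1/4·1/2 + 1/2·1/4 + 1/4·0 = 1/4.
Similarly for Rh via the father's Rh distribution: P(Rh-) = 1/2.
Independent loci: 1/4 × 1/2 = 1/8.

1/8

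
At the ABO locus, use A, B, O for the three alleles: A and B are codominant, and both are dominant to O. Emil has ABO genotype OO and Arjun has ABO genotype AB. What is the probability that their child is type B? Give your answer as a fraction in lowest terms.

1/2

ABO cross OO × AB → offspring phenotypes: 1/2 A, 1/2 B.
So P(type B) = 1/2.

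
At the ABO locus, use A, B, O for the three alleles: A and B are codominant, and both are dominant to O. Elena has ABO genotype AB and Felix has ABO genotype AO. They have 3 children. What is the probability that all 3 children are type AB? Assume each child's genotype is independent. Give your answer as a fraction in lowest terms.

1/64

ABO cross AB × AO → 1/2 A, 1/4 B, 1/4 AB.
So P(type AB) = 1/4 per child.
All 3 independent: (1/4)^3 = 1/64.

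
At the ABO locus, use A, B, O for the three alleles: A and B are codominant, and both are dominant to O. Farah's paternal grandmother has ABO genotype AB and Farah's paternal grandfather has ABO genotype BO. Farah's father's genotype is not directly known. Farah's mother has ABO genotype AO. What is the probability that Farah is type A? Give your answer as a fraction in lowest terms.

Farah's father's ABO genotype from AB × BO: 1/4 AB, 1/4 AO, 1/4 BB, 1/4 BO.
Crossing each possibility with the mother AO and summing P(type A): 1/4·1/2 + 1/4·3/4 + 1/4·0 + 1/4·1/4 = 3/8.

3/8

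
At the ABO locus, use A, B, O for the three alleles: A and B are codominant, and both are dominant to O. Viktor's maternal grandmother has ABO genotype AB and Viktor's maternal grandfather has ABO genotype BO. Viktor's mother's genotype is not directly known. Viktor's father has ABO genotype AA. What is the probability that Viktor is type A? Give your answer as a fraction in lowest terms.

1/2

Viktor's mother's ABO genotype from AB × BO: 1/4 AB, 1/4 AO, 1/4 BB, 1/4 BO.
Crossing each possibility with the father AA and summing P(type A): 1/4·1/2 + 1/4·1 + 1/4·0 + 1/4·1/2 = 1/2.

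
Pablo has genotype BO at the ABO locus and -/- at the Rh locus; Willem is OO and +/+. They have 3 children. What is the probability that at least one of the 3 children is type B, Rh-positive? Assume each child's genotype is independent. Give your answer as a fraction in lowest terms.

7/8

ABO cross BO × OO → 1/2 O, 1/2 B.
Rh cross -/- × +/+ → 1 Rh+; so P(type B, Rh-positive) = 1/2 × 1 = 1/2 per child.
P(none) = (1/2)^3 = 1/8; P(at least one) = 1 − 1/8 = 7/8.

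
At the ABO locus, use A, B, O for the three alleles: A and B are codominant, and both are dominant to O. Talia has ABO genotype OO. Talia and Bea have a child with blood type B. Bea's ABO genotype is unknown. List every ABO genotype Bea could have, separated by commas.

AB, BB, BO

For each candidate genotype of Bea, check whether crossing it with OO can produce every observed child phenotype.
  AA → possible child types {A} ✗
  AB → possible child types {A, B} ✓
  AO → possible child types {O, A} ✗
  BB → possible child types {B} ✓
  BO → possible child types {O, B} ✓
  OO → possible child types {O} ✗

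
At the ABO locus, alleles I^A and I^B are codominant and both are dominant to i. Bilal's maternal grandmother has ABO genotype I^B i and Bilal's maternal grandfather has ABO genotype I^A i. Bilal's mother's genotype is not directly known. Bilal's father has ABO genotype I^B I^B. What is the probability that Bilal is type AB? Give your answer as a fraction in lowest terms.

Bilal's mother's ABO genotype from I^B i × I^A i: 1/4 I^A I^B, 1/4 I^A i, 1/4 I^B i, 1/4 i i.
Crossing each possibility with the father I^B I^B and summing P(type AB): 1/4·1/2 + 1/4·1/2 + 1/4·0 + 1/4·0 = 1/4.

1/4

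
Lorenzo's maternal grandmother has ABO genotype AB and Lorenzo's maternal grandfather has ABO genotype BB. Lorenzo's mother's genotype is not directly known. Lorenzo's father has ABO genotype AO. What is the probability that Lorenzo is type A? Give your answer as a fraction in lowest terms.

1/4

Lorenzo's mother's ABO genotype from AB × BB: 1/2 AB, 1/2 BB.
Crossing each possibility with the father AO and summing P(type A): 1/2·1/2 + 1/2·0 = 1/4.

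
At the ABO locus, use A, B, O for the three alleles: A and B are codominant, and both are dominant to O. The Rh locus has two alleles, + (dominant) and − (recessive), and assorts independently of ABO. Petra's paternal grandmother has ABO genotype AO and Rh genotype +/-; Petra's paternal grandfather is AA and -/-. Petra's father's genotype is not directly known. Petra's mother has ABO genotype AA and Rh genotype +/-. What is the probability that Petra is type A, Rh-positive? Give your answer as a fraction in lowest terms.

5/8

Petra's father's ABO genotype from AO × AA: 1/2 AA, 1/2 AO.
Crossing each possibility with the mother AA and summing P(type A): 1/2·1 + 1/2·1 = 1.
Similarly for Rh via the father's Rh distribution: P(Rh+) = 5/8.
Independent loci: 1 × 5/8 = 5/8.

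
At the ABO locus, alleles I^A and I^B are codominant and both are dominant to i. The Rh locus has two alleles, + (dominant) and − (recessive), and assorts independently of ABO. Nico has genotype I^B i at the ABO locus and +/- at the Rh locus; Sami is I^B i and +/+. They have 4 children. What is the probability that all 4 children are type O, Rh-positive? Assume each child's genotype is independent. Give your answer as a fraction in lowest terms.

ABO cross I^B i × I^B i → 1/4 O, 3/4 B.
Rh cross +/- × +/+ → 1 Rh+; so P(type O, Rh-positive) = 1/4 × 1 = 1/4 per child.
All 4 independent: (1/4)^4 = 1/256.

1/256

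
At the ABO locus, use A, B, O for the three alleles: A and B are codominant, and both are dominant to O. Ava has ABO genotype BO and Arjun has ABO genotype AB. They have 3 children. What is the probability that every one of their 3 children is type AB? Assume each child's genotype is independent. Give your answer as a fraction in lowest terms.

1/64

ABO cross BO × AB → 1/4 A, 1/2 B, 1/4 AB.
So P(type AB) = 1/4 per child.
All 3 independent: (1/4)^3 = 1/64.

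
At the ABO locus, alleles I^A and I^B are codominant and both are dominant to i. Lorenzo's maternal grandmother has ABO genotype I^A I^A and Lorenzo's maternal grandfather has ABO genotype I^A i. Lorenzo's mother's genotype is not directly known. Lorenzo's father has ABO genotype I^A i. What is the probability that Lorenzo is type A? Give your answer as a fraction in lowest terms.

7/8

Lorenzo's mother's ABO genotype from I^A I^A × I^A i: 1/2 I^A I^A, 1/2 I^A i.
Crossing each possibility with the father I^A i and summing P(type A): 1/2·1 + 1/2·3/4 = 7/8.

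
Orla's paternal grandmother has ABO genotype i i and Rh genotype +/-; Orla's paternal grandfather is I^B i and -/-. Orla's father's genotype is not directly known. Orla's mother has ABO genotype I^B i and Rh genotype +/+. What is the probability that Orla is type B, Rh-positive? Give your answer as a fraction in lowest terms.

Orla's father's ABO genotype from i i × I^B i: 1/2 I^B i, 1/2 i i.
Crossing each possibility with the mother I^B i and summing P(type B): 1/2·3/4 + 1/2·1/2 = 5/8.
Similarly for Rh via the father's Rh distribution: P(Rh+) = 1.
Independent loci: 5/8 × 1 = 5/8.

5/8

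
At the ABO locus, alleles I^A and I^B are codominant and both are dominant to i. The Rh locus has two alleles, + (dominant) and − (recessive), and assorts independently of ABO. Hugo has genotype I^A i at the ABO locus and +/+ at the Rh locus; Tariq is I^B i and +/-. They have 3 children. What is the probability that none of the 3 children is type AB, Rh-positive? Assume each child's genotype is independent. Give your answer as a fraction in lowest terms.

ABO cross I^A i × I^B i → 1/4 O, 1/4 A, 1/4 B, 1/4 AB.
Rh cross +/+ × +/- → 1 Rh+; so P(type AB, Rh-positive) = 1/4 × 1 = 1/4 per child.
P(not type AB, Rh-positive) = 3/4 for one child; (3/4)^3 = 27/64.

27/64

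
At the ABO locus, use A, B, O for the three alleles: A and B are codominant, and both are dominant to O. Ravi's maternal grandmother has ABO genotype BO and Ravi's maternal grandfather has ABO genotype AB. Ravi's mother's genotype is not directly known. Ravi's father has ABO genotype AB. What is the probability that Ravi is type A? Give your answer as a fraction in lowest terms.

Ravi's mother's ABO genotype from BO × AB: 1/4 AB, 1/4 AO, 1/4 BB, 1/4 BO.
Crossing each possibility with the father AB and summing P(type A): 1/4·1/4 + 1/4·1/2 + 1/4·0 + 1/4·1/4 = 1/4.

1/4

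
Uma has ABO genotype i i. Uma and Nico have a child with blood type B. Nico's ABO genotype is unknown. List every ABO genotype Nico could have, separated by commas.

For each candidate genotype of Nico, check whether crossing it with i i can produce every observed child phenotype.
  I^A I^A → possible child types {A} ✗
  I^A I^B → possible child types {A, B} ✓
  I^A i → possible child types {O, A} ✗
  I^B I^B → possible child types {B} ✓
  I^B i → possible child types {O, B} ✓
  i i → possible child types {O} ✗

I^A I^B, I^B I^B, I^B i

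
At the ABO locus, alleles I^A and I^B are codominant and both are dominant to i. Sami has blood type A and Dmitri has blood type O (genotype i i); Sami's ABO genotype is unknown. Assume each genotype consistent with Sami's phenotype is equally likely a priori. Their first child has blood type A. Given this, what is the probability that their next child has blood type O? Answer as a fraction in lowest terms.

1/6

Possible genotypes: Sami ∈ {I^A I^A, I^A i}; Dmitri ∈ {i i}.
Weight each parental genotype pair by prior × P(type-A child):
  I^A I^A × i i: posterior weight 2/3; P(next child type O) = 0.
  I^A i × i i: posterior weight 1/3; P(next child type O) = 1/2.
Weighted sum = 1/6.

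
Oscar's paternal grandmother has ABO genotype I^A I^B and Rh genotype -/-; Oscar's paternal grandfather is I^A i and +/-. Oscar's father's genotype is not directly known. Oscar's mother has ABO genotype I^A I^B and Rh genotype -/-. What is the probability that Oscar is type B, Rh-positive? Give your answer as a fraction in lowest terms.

Oscar's father's ABO genotype from I^A I^B × I^A i: 1/4 I^A I^A, 1/4 I^A I^B, 1/4 I^A i, 1/4 I^B i.
Crossing each possibility with the mother I^A I^B and summing P(type B): 1/4·0 + 1/4·1/4 + 1/4·1/4 + 1/4·1/2 = 1/4.
Similarly for Rh via the father's Rh distribution: P(Rh+) = 1/4.
Independent loci: 1/4 × 1/4 = 1/16.

1/16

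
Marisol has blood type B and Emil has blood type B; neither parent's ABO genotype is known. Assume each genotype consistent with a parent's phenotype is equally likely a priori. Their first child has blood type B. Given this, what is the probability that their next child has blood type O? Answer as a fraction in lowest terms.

Possible genotypes: Marisol ∈ {BB, BO}; Emil ∈ {BB, BO}.
Weight each parental genotype pair by prior × P(type-B child):
  BB × BB: posterior weight 4/15; P(next child type O) = 0.
  BB × BO: posterior weight 4/15; P(next child type O) = 0.
  BO × BB: posterior weight 4/15; P(next child type O) = 0.
  BO × BO: posterior weight 1/5; P(next child type O) = 1/4.
Weighted sum = 1/20.

1/20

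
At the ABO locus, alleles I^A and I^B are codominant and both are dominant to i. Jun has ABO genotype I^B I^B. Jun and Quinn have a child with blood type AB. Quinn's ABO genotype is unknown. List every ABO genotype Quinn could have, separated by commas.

I^A I^A, I^A I^B, I^A i

For each candidate genotype of Quinn, check whether crossing it with I^B I^B can produce every observed child phenotype.
  I^A I^A → possible child types {AB} ✓
  I^A I^B → possible child types {B, AB} ✓
  I^A i → possible child types {B, AB} ✓
  I^B I^B → possible child types {B} ✗
  I^B i → possible child types {B} ✗
  i i → possible child types {B} ✗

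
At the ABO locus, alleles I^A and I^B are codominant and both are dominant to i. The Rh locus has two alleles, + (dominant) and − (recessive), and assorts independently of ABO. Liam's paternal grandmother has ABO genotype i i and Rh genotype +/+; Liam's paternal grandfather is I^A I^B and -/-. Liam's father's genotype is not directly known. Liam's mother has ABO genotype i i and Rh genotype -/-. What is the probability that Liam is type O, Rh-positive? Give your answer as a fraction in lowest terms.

1/4

Liam's father's ABO genotype from i i × I^A I^B: 1/2 I^A i, 1/2 I^B i.
Crossing each possibility with the mother i i and summing P(type O): 1/2·1/2 + 1/2·1/2 = 1/2.
Similarly for Rh via the father's Rh distribution: P(Rh+) = 1/2.
Independent loci: 1/2 × 1/2 = 1/4.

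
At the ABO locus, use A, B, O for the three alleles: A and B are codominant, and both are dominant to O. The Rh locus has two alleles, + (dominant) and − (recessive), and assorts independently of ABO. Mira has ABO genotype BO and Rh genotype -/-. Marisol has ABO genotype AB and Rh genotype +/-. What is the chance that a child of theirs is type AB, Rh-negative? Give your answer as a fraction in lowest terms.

ABO cross BO × AB → offspring phenotypes: 1/4 A, 1/2 B, 1/4 AB.
Rh cross -/- × +/- → 1/2 Rh+, 1/2 Rh-.
Independent loci: P(type AB, Rh-negative) = 1/4 × 1/2 = 1/8.

1/8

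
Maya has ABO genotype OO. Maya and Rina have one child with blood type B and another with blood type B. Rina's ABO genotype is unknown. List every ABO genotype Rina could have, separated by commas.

AB, BB, BO

For each candidate genotype of Rina, check whether crossing it with OO can produce every observed child phenotype.
  AA → possible child types {A} ✗
  AB → possible child types {A, B} ✓
  AO → possible child types {O, A} ✗
  BB → possible child types {B} ✓
  BO → possible child types {O, B} ✓
  OO → possible child types {O} ✗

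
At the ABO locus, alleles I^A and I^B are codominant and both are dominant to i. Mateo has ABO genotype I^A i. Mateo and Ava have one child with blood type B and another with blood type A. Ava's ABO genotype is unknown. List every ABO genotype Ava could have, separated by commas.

I^A I^B, I^B i

For each candidate genotype of Ava, check whether crossing it with I^A i can produce every observed child phenotype.
  I^A I^A → possible child types {A} ✗
  I^A I^B → possible child types {A, B, AB} ✓
  I^A i → possible child types {O, A} ✗
  I^B I^B → possible child types {B, AB} ✗
  I^B i → possible child types {O, A, B, AB} ✓
  i i → possible child types {O, A} ✗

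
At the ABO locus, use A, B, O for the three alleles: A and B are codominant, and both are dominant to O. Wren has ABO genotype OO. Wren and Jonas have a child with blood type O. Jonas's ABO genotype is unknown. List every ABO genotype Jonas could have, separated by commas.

AO, BO, OO

For each candidate genotype of Jonas, check whether crossing it with OO can produce every observed child phenotype.
  AA → possible child types {A} ✗
  AB → possible child types {A, B} ✗
  AO → possible child types {O, A} ✓
  BB → possible child types {B} ✗
  BO → possible child types {O, B} ✓
  OO → possible child types {O} ✓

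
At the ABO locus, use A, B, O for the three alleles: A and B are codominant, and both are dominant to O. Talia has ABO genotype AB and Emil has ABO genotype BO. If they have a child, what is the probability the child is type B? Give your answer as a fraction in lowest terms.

ABO cross AB × BO → offspring phenotypes: 1/4 A, 1/2 B, 1/4 AB.
So P(type B) = 1/2.

1/2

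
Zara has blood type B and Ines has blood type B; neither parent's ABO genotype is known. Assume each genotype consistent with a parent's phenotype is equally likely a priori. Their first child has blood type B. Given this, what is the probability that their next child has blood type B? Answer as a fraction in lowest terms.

19/20

Possible genotypes: Zara ∈ {BB, BO}; Ines ∈ {BB, BO}.
Weight each parental genotype pair by prior × P(type-B child):
  BB × BB: posterior weight 4/15; P(next child type B) = 1.
  BB × BO: posterior weight 4/15; P(next child type B) = 1.
  BO × BB: posterior weight 4/15; P(next child type B) = 1.
  BO × BO: posterior weight 1/5; P(next child type B) = 3/4.
Weighted sum = 19/20.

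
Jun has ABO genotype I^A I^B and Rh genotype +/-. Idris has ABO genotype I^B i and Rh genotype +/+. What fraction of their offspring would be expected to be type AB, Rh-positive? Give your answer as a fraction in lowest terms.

ABO cross I^A I^B × I^B i → offspring phenotypes: 1/4 A, 1/2 B, 1/4 AB.
Rh cross +/- × +/+ → 1 Rh+.
Independent loci: P(type AB, Rh-positive) = 1/4 × 1 = 1/4.

1/4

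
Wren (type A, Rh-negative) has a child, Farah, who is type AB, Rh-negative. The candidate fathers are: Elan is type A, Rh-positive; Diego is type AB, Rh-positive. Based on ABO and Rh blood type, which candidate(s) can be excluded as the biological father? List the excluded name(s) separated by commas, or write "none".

A candidate is excluded only if no genotype consistent with his phenotype could produce a type AB, Rh-negative child with a type A, Rh-negative mother.
Elan (type A, Rh+): no genotype consistent with that phenotype can produce a type-AB Rh- child with a type-A mother.

Elan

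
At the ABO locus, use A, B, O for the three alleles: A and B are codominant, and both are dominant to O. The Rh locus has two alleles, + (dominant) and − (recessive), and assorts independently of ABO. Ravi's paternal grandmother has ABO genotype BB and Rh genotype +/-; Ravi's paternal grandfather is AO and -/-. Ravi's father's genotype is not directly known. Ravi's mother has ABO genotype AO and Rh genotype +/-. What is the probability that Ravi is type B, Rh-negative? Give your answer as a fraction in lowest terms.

3/32

Ravi's father's ABO genotype from BB × AO: 1/2 AB, 1/2 BO.
Crossing each possibility with the mother AO and summing P(type B): 1/2·1/4 + 1/2·1/4 = 1/4.
Similarly for Rh via the father's Rh distribution: P(Rh-) = 3/8.
Independent loci: 1/4 × 3/8 = 3/32.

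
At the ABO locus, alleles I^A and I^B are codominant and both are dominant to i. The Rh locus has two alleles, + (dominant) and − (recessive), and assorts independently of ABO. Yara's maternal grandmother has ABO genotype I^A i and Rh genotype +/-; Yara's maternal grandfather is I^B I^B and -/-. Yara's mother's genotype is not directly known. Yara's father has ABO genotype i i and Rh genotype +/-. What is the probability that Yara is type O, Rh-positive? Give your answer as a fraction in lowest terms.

Yara's mother's ABO genotype from I^A i × I^B I^B: 1/2 I^A I^B, 1/2 I^B i.
Crossing each possibility with the father i i and summing P(type O): 1/2·0 + 1/2·1/2 = 1/4.
Similarly for Rh via the mother's Rh distribution: P(Rh+) = 5/8.
Independent loci: 1/4 × 5/8 = 5/32.

5/32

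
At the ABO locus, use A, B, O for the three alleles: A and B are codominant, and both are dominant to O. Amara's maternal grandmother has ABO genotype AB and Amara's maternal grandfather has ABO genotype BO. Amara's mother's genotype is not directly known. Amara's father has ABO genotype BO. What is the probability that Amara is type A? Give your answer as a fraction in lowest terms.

1/8

Amara's mother's ABO genotype from AB × BO: 1/4 AB, 1/4 AO, 1/4 BB, 1/4 BO.
Crossing each possibility with the father BO and summing P(type A): 1/4·1/4 + 1/4·1/4 + 1/4·0 + 1/4·0 = 1/8.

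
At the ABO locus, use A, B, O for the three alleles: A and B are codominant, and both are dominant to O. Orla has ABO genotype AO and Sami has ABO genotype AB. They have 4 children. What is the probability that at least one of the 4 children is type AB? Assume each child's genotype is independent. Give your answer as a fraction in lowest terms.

ABO cross AO × AB → 1/2 A, 1/4 B, 1/4 AB.
So P(type AB) = 1/4 per child.
P(none) = (3/4)^4 = 81/256; P(at least one) = 1 − 81/256 = 175/256.

175/256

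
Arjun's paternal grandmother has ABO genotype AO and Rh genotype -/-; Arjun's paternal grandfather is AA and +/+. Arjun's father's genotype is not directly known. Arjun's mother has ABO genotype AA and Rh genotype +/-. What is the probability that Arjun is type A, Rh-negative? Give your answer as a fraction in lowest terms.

1/4

Arjun's father's ABO genotype from AO × AA: 1/2 AA, 1/2 AO.
Crossing each possibility with the mother AA and summing P(type A): 1/2·1 + 1/2·1 = 1.
Similarly for Rh via the father's Rh distribution: P(Rh-) = 1/4.
Independent loci: 1 × 1/4 = 1/4.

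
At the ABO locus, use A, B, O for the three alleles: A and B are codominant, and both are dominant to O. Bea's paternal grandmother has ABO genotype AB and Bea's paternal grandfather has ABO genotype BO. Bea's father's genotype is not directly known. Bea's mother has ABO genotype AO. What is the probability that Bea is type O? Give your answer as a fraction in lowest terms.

Bea's father's ABO genotype from AB × BO: 1/4 AB, 1/4 AO, 1/4 BB, 1/4 BO.
Crossing each possibility with the mother AO and summing P(type O): 1/4·0 + 1/4·1/4 + 1/4·0 + 1/4·1/4 = 1/8.

1/8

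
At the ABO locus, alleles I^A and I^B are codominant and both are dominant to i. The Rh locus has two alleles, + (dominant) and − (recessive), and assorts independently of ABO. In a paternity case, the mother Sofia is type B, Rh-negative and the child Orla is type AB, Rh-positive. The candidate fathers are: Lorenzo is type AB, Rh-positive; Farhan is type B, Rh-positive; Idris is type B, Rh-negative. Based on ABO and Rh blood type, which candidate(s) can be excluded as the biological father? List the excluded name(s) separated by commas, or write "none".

A candidate is excluded only if no genotype consistent with his phenotype could produce a type AB, Rh-positive child with a type B, Rh-negative mother.
Farhan (type B, Rh+): no genotype consistent with that phenotype can produce a type-AB Rh+ child with a type-B mother.
Idris (type B, Rh-): no genotype consistent with that phenotype can produce a type-AB Rh+ child with a type-B mother.

Farhan, Idris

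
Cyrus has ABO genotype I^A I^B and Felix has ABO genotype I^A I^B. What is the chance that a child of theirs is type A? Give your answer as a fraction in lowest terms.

1/4

ABO cross I^A I^B × I^A I^B → offspring phenotypes: 1/4 A, 1/4 B, 1/2 AB.
So P(type A) = 1/4.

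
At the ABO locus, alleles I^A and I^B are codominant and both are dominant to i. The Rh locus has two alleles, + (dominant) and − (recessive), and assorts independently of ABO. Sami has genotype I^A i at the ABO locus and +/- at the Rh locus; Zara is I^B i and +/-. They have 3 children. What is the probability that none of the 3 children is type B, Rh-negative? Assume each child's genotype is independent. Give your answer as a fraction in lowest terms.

ABO cross I^A i × I^B i → 1/4 O, 1/4 A, 1/4 B, 1/4 AB.
Rh cross +/- × +/- → 3/4 Rh+, 1/4 Rh-; so P(type B, Rh-negative) = 1/4 × 1/4 = 1/16 per child.
P(not type B, Rh-negative) = 15/16 for one child; (15/16)^3 = 3375/4096.

3375/4096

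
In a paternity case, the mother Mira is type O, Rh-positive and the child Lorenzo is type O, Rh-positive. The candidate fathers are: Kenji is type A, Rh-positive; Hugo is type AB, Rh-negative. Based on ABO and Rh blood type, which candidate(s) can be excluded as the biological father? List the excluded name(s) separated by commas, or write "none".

A candidate is excluded only if no genotype consistent with his phenotype could produce a type O, Rh-positive child with a type O, Rh-positive mother.
Hugo (type AB, Rh-): no genotype consistent with that phenotype can produce a type-O Rh+ child with a type-O mother.

Hugo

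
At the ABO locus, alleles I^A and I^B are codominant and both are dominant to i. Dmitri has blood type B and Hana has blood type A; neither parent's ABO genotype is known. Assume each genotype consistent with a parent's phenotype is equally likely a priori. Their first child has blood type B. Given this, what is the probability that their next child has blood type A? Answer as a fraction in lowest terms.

Possible genotypes: Dmitri ∈ {I^B I^B, I^B i}; Hana ∈ {I^A I^A, I^A i}.
Weight each parental genotype pair by prior × P(type-B child):
  I^B I^B × I^A i: posterior weight 2/3; P(next child type A) = 0.
  I^B i × I^A i: posterior weight 1/3; P(next child type A) = 1/4.
Weighted sum = 1/12.

1/12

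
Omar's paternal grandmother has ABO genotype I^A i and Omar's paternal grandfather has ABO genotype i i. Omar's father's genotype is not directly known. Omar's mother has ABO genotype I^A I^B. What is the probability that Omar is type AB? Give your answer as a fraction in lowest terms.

1/8

Omar's father's ABO genotype from I^A i × i i: 1/2 I^A i, 1/2 i i.
Crossing each possibility with the mother I^A I^B and summing P(type AB): 1/2·1/4 + 1/2·0 = 1/8.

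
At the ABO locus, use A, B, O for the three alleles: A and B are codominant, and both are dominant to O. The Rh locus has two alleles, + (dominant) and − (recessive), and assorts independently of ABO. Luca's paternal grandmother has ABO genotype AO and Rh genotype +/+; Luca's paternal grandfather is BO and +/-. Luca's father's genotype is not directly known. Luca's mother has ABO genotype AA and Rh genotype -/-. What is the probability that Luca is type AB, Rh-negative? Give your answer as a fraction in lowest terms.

1/16

Luca's father's ABO genotype from AO × BO: 1/4 AB, 1/4 AO, 1/4 BO, 1/4 OO.
Crossing each possibility with the mother AA and summing P(type AB): 1/4·1/2 + 1/4·0 + 1/4·1/2 + 1/4·0 = 1/4.
Similarly for Rh via the father's Rh distribution: P(Rh-) = 1/4.
Independent loci: 1/4 × 1/4 = 1/16.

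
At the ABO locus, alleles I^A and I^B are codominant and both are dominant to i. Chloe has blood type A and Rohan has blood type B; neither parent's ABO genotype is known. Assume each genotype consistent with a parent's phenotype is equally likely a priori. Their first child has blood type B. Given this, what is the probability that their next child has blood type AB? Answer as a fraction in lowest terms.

Possible genotypes: Chloe ∈ {I^A I^A, I^A i}; Rohan ∈ {I^B I^B, I^B i}.
Weight each parental genotype pair by prior × P(type-B child):
  I^A i × I^B I^B: posterior weight 2/3; P(next child type AB) = 1/2.
  I^A i × I^B i: posterior weight 1/3; P(next child type AB) = 1/4.
Weighted sum = 5/12.

5/12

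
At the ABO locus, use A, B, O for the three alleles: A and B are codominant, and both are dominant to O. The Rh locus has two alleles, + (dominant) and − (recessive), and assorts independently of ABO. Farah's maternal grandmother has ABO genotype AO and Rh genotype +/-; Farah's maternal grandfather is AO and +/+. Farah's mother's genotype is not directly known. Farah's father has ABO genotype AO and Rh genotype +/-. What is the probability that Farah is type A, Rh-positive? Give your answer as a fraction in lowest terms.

Farah's mother's ABO genotype from AO × AO: 1/4 AA, 1/2 AO, 1/4 OO.
Crossing each possibility with the father AO and summing P(type A): 1/4·1 + 1/2·3/4 + 1/4·1/2 = 3/4.
Similarly for Rh via the mother's Rh distribution: P(Rh+) = 7/8.
Independent loci: 3/4 × 7/8 = 21/32.

21/32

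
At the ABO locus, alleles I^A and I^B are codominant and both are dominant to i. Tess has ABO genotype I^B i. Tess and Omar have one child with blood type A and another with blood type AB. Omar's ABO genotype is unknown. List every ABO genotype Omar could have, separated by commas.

I^A I^A, I^A I^B, I^A i

For each candidate genotype of Omar, check whether crossing it with I^B i can produce every observed child phenotype.
  I^A I^A → possible child types {A, AB} ✓
  I^A I^B → possible child types {A, B, AB} ✓
  I^A i → possible child types {O, A, B, AB} ✓
  I^B I^B → possible child types {B} ✗
  I^B i → possible child types {O, B} ✗
  i i → possible child types {O, B} ✗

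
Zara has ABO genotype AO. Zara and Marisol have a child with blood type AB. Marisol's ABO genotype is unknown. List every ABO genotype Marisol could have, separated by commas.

For each candidate genotype of Marisol, check whether crossing it with AO can produce every observed child phenotype.
  AA → possible child types {A} ✗
  AB → possible child types {A, B, AB} ✓
  AO → possible child types {O, A} ✗
  BB → possible child types {B, AB} ✓
  BO → possible child types {O, A, B, AB} ✓
  OO → possible child types {O, A} ✗

AB, BB, BO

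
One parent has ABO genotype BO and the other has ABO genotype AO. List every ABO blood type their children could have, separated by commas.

O, A, B, AB

Gametes from BO × AO give offspring ABO genotypes AB, AO, BO, OO, i.e. phenotypes O, A, B, AB.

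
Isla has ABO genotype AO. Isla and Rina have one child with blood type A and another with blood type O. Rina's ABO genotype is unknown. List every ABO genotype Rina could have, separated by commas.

AO, BO, OO

For each candidate genotype of Rina, check whether crossing it with AO can produce every observed child phenotype.
  AA → possible child types {A} ✗
  AB → possible child types {A, B, AB} ✗
  AO → possible child types {O, A} ✓
  BB → possible child types {B, AB} ✗
  BO → possible child types {O, A, B, AB} ✓
  OO → possible child types {O, A} ✓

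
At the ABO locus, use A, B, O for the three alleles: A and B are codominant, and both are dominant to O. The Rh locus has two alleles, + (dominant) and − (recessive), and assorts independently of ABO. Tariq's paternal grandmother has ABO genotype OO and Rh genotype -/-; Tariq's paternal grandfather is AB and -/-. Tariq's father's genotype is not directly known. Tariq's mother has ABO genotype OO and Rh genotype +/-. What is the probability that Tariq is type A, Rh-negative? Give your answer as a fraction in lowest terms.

Tariq's father's ABO genotype from OO × AB: 1/2 AO, 1/2 BO.
Crossing each possibility with the mother OO and summing P(type A): 1/2·1/2 + 1/2·0 = 1/4.
Similarly for Rh via the father's Rh distribution: P(Rh-) = 1/2.
Independent loci: 1/4 × 1/2 = 1/8.

1/8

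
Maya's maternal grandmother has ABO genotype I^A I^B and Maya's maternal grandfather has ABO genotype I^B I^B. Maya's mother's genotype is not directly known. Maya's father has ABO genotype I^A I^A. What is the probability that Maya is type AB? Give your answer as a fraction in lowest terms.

3/4

Maya's mother's ABO genotype from I^A I^B × I^B I^B: 1/2 I^A I^B, 1/2 I^B I^B.
Crossing each possibility with the father I^A I^A and summing P(type AB): 1/2·1/2 + 1/2·1 = 3/4.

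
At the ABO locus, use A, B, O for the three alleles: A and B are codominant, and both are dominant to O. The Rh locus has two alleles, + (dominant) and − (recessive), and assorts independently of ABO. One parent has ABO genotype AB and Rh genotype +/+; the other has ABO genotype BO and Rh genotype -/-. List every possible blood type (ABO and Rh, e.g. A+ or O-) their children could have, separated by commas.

Gametes from AB × BO give offspring ABO genotypes AB, AO, BB, BO, i.e. phenotypes A, B, AB.
Rh cross +/+ × -/- → phenotypes Rh+.
Combining independently: A+, B+, AB+.

A+, B+, AB+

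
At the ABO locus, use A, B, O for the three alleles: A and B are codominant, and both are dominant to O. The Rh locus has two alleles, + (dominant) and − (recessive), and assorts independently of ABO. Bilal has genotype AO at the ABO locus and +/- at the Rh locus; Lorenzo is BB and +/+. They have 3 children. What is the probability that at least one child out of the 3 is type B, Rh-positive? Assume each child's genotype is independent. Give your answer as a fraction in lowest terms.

ABO cross AO × BB → 1/2 B, 1/2 AB.
Rh cross +/- × +/+ → 1 Rh+; so P(type B, Rh-positive) = 1/2 × 1 = 1/2 per child.
P(none) = (1/2)^3 = 1/8; P(at least one) = 1 − 1/8 = 7/8.

7/8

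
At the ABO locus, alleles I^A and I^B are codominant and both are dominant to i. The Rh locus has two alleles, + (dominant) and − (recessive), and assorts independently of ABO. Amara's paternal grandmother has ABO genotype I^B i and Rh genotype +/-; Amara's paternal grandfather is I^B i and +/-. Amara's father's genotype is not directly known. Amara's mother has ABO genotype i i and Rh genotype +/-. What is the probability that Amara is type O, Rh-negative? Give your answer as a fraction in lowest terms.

Amara's father's ABO genotype from I^B i × I^B i: 1/4 I^B I^B, 1/2 I^B i, 1/4 i i.
Crossing each possibility with the mother i i and summing P(type O): 1/4·0 + 1/2·1/2 + 1/4·1 = 1/2.
Similarly for Rh via the father's Rh distribution: P(Rh-) = 1/4.
Independent loci: 1/2 × 1/4 = 1/8.

1/8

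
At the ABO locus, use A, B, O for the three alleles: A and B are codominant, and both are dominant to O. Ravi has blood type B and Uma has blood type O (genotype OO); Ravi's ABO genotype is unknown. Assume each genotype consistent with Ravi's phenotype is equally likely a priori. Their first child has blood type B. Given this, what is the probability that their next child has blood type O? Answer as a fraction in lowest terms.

Possible genotypes: Ravi ∈ {BB, BO}; Uma ∈ {OO}.
Weight each parental genotype pair by prior × P(type-B child):
  BB × OO: posterior weight 2/3; P(next child type O) = 0.
  BO × OO: posterior weight 1/3; P(next child type O) = 1/2.
Weighted sum = 1/6.

1/6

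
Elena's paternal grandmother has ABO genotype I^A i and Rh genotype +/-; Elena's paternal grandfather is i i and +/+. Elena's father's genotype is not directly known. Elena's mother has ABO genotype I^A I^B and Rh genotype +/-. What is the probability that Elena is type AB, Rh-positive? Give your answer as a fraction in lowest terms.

Elena's father's ABO genotype from I^A i × i i: 1/2 I^A i, 1/2 i i.
Crossing each possibility with the mother I^A I^B and summing P(type AB): 1/2·1/4 + 1/2·0 = 1/8.
Similarly for Rh via the father's Rh distribution: P(Rh+) = 7/8.
Independent loci: 1/8 × 7/8 = 7/64.

7/64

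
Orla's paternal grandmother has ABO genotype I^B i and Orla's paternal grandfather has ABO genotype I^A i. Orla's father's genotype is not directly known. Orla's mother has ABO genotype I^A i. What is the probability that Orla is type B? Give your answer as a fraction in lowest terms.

Orla's father's ABO genotype from I^B i × I^A i: 1/4 I^A I^B, 1/4 I^A i, 1/4 I^B i, 1/4 i i.
Crossing each possibility with the mother I^A i and summing P(type B): 1/4·1/4 + 1/4·0 + 1/4·1/4 + 1/4·0 = 1/8.

1/8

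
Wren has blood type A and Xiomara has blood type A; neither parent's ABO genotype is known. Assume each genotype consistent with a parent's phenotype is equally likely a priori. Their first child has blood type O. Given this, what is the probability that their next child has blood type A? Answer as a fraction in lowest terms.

Possible genotypes: Wren ∈ {AA, AO}; Xiomara ∈ {AA, AO}.
Weight each parental genotype pair by prior × P(type-O child):
  AO × AO: posterior weight 1; P(next child type A) = 3/4.
Weighted sum = 3/4.

3/4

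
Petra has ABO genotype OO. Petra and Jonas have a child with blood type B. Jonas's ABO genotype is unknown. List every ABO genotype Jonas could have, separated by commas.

For each candidate genotype of Jonas, check whether crossing it with OO can produce every observed child phenotype.
  AA → possible child types {A} ✗
  AB → possible child types {A, B} ✓
  AO → possible child types {O, A} ✗
  BB → possible child types {B} ✓
  BO → possible child types {O, B} ✓
  OO → possible child types {O} ✗

AB, BB, BO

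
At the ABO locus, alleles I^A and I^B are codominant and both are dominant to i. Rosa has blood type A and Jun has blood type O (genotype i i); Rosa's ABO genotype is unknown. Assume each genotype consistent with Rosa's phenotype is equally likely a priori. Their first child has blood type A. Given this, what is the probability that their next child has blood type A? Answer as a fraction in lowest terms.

5/6

Possible genotypes: Rosa ∈ {I^A I^A, I^A i}; Jun ∈ {i i}.
Weight each parental genotype pair by prior × P(type-A child):
  I^A I^A × i i: posterior weight 2/3; P(next child type A) = 1.
  I^A i × i i: posterior weight 1/3; P(next child type A) = 1/2.
Weighted sum = 5/6.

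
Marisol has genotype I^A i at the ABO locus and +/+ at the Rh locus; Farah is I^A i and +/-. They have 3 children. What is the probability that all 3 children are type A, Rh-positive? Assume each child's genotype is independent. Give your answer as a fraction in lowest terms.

27/64

ABO cross I^A i × I^A i → 1/4 O, 3/4 A.
Rh cross +/+ × +/- → 1 Rh+; so P(type A, Rh-positive) = 3/4 × 1 = 3/4 per child.
All 3 independent: (3/4)^3 = 27/64.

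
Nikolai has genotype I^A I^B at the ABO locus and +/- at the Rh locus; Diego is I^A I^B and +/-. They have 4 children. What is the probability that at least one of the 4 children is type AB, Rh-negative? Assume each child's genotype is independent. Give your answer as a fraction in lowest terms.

1695/4096

ABO cross I^A I^B × I^A I^B → 1/4 A, 1/4 B, 1/2 AB.
Rh cross +/- × +/- → 3/4 Rh+, 1/4 Rh-; so P(type AB, Rh-negative) = 1/2 × 1/4 = 1/8 per child.
P(none) = (7/8)^4 = 2401/4096; P(at least one) = 1 − 2401/4096 = 1695/4096.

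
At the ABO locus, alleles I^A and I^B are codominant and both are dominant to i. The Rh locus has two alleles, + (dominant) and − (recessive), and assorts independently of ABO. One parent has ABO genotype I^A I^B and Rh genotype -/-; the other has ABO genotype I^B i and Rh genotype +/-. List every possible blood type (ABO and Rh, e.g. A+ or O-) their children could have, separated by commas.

Gametes from I^A I^B × I^B i give offspring ABO genotypes I^A I^B, I^A i, I^B I^B, I^B i, i.e. phenotypes A, B, AB.
Rh cross -/- × +/- → phenotypes Rh+, Rh-.
Combining independently: A+, A-, B+, B-, AB+, AB-.

A+, A-, B+, B-, AB+, AB-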